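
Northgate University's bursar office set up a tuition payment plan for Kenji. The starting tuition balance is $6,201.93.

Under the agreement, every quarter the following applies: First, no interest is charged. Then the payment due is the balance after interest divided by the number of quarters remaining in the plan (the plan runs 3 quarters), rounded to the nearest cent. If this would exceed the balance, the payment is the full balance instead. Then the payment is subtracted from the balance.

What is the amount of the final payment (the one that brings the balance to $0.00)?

Quarter 1: $6,201.93 − $2,067.31 → $4,134.62
Quarter 2: $4,134.62 − $2,067.31 → $2,067.31
Quarter 3: $2,067.31 − $2,067.31 → $0.00

$2,067.31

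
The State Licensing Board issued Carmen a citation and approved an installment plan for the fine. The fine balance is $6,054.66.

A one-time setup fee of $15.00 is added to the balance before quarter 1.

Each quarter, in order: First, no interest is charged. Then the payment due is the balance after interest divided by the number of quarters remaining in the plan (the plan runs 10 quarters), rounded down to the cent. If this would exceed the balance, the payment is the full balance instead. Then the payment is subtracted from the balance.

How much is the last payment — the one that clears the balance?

# | Opening | Payment | End bal
1 | $6,069.66 | $606.96 | $5,462.70
2 | $5,462.70 | $606.96 | $4,855.74
3 | $4,855.74 | $606.96 | $4,248.78
4 | $4,248.78 | $606.96 | $3,641.82
5 | $3,641.82 | $606.97 | $3,034.85
6 | $3,034.85 | $606.97 | $2,427.88
7 | $2,427.88 | $606.97 | $1,820.91
8 | $1,820.91 | $606.97 | $1,213.94
9 | $1,213.94 | $606.97 | $606.97
10 | $606.97 | $606.97 | $0.00

$606.97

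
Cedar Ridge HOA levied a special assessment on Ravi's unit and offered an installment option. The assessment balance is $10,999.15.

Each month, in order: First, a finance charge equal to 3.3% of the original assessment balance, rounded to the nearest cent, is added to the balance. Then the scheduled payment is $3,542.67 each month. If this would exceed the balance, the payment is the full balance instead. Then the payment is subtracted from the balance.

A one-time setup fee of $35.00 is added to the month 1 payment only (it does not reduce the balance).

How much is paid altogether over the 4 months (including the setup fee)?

Month 1: opening $10,999.15; interest $362.97 → $11,362.12; payment $3,542.67 (+ $35.00 fee); balance $7,819.45
Month 2: opening $7,819.45; interest $362.97 → $8,182.42; payment $3,542.67; balance $4,639.75
Month 3: opening $4,639.75; interest $362.97 → $5,002.72; payment $3,542.67; balance $1,460.05
Month 4: opening $1,460.05; interest $362.97 → $1,823.02; payment $1,823.02; balance $0.00
Total paid: $12,486.03

$12,486.03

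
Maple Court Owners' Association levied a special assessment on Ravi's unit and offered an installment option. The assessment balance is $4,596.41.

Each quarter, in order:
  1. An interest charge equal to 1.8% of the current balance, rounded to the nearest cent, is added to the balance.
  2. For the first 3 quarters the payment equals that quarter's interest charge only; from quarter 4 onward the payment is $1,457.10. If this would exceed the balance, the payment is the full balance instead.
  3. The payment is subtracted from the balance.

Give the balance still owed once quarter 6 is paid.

$398.66

Quarter 1: opening $4,596.41; interest $82.74 → $4,679.15; payment $82.74; balance $4,596.41
Quarter 2: opening $4,596.41; interest $82.74 → $4,679.15; payment $82.74; balance $4,596.41
Quarter 3: opening $4,596.41; interest $82.74 → $4,679.15; payment $82.74; balance $4,596.41
Quarter 4: opening $4,596.41; interest $82.74 → $4,679.15; payment $1,457.10; balance $3,222.05
Quarter 5: opening $3,222.05; interest $58.00 → $3,280.05; payment $1,457.10; balance $1,822.95
Quarter 6: opening $1,822.95; interest $32.81 → $1,855.76; payment $1,457.10; balance $398.66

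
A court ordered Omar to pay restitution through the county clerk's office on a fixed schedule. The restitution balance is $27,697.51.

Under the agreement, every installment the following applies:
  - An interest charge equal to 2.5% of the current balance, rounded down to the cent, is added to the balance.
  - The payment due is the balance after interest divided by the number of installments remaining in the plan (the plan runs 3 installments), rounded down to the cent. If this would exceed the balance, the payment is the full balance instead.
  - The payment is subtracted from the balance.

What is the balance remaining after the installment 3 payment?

Installment 1: opening $27,697.51; interest $692.43 → $28,389.94; payment $9,463.31; balance $18,926.63
Installment 2: opening $18,926.63; interest $473.16 → $19,399.79; payment $9,699.89; balance $9,699.90
Installment 3: opening $9,699.90; interest $242.49 → $9,942.39; payment $9,942.39; balance $0.00

$0.00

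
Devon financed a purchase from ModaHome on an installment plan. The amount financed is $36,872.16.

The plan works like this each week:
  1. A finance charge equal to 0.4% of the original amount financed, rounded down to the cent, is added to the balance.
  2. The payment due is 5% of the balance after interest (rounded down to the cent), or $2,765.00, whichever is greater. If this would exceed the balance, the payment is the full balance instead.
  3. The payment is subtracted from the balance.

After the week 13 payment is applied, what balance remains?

# | Opening | Interest | Payment | End bal
1 | $36,872.16 | $147.48 | $2,765.00 | $34,254.64
2 | $34,254.64 | $147.48 | $2,765.00 | $31,637.12
3 | $31,637.12 | $147.48 | $2,765.00 | $29,019.60
4 | $29,019.60 | $147.48 | $2,765.00 | $26,402.08
5 | $26,402.08 | $147.48 | $2,765.00 | $23,784.56
6 | $23,784.56 | $147.48 | $2,765.00 | $21,167.04
7 | $21,167.04 | $147.48 | $2,765.00 | $18,549.52
8 | $18,549.52 | $147.48 | $2,765.00 | $15,932.00
9 | $15,932.00 | $147.48 | $2,765.00 | $13,314.48
10 | $13,314.48 | $147.48 | $2,765.00 | $10,696.96
11 | $10,696.96 | $147.48 | $2,765.00 | $8,079.44
12 | $8,079.44 | $147.48 | $2,765.00 | $5,461.92
13 | $5,461.92 | $147.48 | $2,765.00 | $2,844.40

$2,844.40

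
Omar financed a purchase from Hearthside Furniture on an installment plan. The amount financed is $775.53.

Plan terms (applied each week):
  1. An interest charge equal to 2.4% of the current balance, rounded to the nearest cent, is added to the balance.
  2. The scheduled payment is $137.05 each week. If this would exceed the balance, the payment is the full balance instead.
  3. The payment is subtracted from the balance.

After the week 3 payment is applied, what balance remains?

$411.62

Week 1: $775.53 +$18.61 interest = $794.14; pay $137.05 → $657.09
Week 2: $657.09 +$15.77 interest = $672.86; pay $137.05 → $535.81
Week 3: $535.81 +$12.86 interest = $548.67; pay $137.05 → $411.62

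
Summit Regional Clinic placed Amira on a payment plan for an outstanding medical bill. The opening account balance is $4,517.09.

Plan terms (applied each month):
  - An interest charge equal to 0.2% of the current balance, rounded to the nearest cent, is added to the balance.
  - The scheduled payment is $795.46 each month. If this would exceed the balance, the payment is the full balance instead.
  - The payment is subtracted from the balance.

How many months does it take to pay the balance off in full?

6

# | Opening | Interest | Payment | End bal
1 | $4,517.09 | $9.03 | $795.46 | $3,730.66
2 | $3,730.66 | $7.46 | $795.46 | $2,942.66
3 | $2,942.66 | $5.89 | $795.46 | $2,153.09
4 | $2,153.09 | $4.31 | $795.46 | $1,361.94
5 | $1,361.94 | $2.72 | $795.46 | $569.20
6 | $569.20 | $1.14 | $570.34 | $0.00
Balance reaches $0.00 in month 6.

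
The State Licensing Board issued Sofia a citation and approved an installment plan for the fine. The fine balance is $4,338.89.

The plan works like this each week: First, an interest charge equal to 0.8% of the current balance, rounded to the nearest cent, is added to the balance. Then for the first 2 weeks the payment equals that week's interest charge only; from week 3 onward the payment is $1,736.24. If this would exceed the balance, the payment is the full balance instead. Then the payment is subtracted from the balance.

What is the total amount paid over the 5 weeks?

Week 1: $4,338.89 +$34.71 interest = $4,373.60; pay $34.71 → $4,338.89
Week 2: $4,338.89 +$34.71 interest = $4,373.60; pay $34.71 → $4,338.89
Week 3: $4,338.89 +$34.71 interest = $4,373.60; pay $1,736.24 → $2,637.36
Week 4: $2,637.36 +$21.10 interest = $2,658.46; pay $1,736.24 → $922.22
Week 5: $922.22 +$7.38 interest = $929.60; pay $929.60 → $0.00
Total paid: $4,471.50

$4,471.50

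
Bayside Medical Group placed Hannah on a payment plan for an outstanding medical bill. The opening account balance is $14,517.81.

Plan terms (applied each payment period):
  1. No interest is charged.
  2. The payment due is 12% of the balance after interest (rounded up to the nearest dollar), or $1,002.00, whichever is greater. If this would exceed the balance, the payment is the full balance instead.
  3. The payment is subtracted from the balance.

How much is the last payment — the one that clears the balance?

Payment period 1: $14,517.81 − $1,743.00 → $12,774.81
Payment period 2: $12,774.81 − $1,533.00 → $11,241.81
Payment period 3: $11,241.81 − $1,350.00 → $9,891.81
Payment period 4: $9,891.81 − $1,188.00 → $8,703.81
Payment period 5: $8,703.81 − $1,045.00 → $7,658.81
Payment period 6: $7,658.81 − $1,002.00 → $6,656.81
Payment period 7: $6,656.81 − $1,002.00 → $5,654.81
Payment period 8: $5,654.81 − $1,002.00 → $4,652.81
Payment period 9: $4,652.81 − $1,002.00 → $3,650.81
Payment period 10: $3,650.81 − $1,002.00 → $2,648.81
Payment period 11: $2,648.81 − $1,002.00 → $1,646.81
Payment period 12: $1,646.81 − $1,002.00 → $644.81
Payment period 13: $644.81 − $644.81 → $0.00

$644.81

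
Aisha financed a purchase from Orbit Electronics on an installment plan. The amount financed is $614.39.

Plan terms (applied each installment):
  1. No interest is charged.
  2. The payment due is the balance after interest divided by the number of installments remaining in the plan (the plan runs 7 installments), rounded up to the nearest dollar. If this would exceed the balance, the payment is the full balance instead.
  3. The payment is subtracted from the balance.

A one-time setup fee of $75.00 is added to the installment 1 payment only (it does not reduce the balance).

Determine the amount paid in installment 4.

# | Opening | Payment | Fee | End bal
1 | $614.39 | $88.00 | $75.00 | $526.39
2 | $526.39 | $88.00 | — | $438.39
3 | $438.39 | $88.00 | — | $350.39
4 | $350.39 | $88.00 | — | $262.39

$88.00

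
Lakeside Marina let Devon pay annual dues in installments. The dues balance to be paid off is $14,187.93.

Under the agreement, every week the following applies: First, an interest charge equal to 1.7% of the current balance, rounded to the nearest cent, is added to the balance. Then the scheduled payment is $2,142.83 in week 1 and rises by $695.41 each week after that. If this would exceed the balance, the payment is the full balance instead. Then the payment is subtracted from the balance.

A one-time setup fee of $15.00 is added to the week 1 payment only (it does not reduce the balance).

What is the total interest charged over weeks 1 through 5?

$757.93

Week 1: opening $14,187.93; interest $241.19 → $14,429.12; payment $2,142.83 (+ $15.00 fee); balance $12,286.29
Week 2: opening $12,286.29; interest $208.87 → $12,495.16; payment $2,838.24; balance $9,656.92
Week 3: opening $9,656.92; interest $164.17 → $9,821.09; payment $3,533.65; balance $6,287.44
Week 4: opening $6,287.44; interest $106.89 → $6,394.33; payment $4,229.06; balance $2,165.27
Week 5: opening $2,165.27; interest $36.81 → $2,202.08; payment $2,202.08; balance $0.00
Total interest: $241.19 + $208.87 + $164.17 + $106.89 + $36.81 = $757.93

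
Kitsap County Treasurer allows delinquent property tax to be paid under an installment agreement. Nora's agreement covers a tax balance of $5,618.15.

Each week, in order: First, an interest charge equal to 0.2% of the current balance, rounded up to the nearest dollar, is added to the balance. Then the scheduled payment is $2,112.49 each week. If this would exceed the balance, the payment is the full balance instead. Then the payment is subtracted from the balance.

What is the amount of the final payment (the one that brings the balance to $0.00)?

$1,416.17

Week 1: $5,618.15 +$12.00 interest = $5,630.15; pay $2,112.49 → $3,517.66
Week 2: $3,517.66 +$8.00 interest = $3,525.66; pay $2,112.49 → $1,413.17
Week 3: $1,413.17 +$3.00 interest = $1,416.17; pay $1,416.17 → $0.00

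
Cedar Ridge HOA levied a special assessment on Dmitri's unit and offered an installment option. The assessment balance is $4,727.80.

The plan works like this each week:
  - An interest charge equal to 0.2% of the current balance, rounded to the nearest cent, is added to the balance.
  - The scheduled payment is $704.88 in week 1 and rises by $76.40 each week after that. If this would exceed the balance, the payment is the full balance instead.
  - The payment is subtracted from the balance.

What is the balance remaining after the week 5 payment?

Week 1: opening $4,727.80; interest $9.46 → $4,737.26; payment $704.88; balance $4,032.38
Week 2: opening $4,032.38; interest $8.06 → $4,040.44; payment $781.28; balance $3,259.16
Week 3: opening $3,259.16; interest $6.52 → $3,265.68; payment $857.68; balance $2,408.00
Week 4: opening $2,408.00; interest $4.82 → $2,412.82; payment $934.08; balance $1,478.74
Week 5: opening $1,478.74; interest $2.96 → $1,481.70; payment $1,010.48; balance $471.22

$471.22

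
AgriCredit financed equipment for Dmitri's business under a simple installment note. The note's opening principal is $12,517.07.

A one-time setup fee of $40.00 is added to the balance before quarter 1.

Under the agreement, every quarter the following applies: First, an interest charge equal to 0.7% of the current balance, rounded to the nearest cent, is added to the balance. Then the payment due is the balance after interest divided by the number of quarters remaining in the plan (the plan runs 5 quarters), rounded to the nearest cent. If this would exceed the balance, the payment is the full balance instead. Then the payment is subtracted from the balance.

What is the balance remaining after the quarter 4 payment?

$2,582.47

# | Opening | Interest | Payment | End bal
1 | $12,557.07 | $87.90 | $2,528.99 | $10,115.98
2 | $10,115.98 | $70.81 | $2,546.70 | $7,640.09
3 | $7,640.09 | $53.48 | $2,564.52 | $5,129.05
4 | $5,129.05 | $35.90 | $2,582.48 | $2,582.47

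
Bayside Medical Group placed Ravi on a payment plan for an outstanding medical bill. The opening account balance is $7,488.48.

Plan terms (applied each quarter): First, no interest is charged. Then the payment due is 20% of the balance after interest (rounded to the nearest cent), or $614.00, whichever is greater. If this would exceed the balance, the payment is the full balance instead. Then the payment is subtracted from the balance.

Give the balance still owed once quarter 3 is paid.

$3,834.10

Quarter 1: opening $7,488.48; payment $1,497.70; balance $5,990.78
Quarter 2: opening $5,990.78; payment $1,198.16; balance $4,792.62
Quarter 3: opening $4,792.62; payment $958.52; balance $3,834.10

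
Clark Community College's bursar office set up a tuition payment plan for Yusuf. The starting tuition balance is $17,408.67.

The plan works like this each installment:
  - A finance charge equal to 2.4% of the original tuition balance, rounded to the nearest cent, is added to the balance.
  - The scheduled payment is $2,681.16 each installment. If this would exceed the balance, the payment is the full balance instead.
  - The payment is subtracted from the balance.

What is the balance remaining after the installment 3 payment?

Installment 1: $17,408.67 +$417.81 interest = $17,826.48; pay $2,681.16 → $15,145.32
Installment 2: $15,145.32 +$417.81 interest = $15,563.13; pay $2,681.16 → $12,881.97
Installment 3: $12,881.97 +$417.81 interest = $13,299.78; pay $2,681.16 → $10,618.62

$10,618.62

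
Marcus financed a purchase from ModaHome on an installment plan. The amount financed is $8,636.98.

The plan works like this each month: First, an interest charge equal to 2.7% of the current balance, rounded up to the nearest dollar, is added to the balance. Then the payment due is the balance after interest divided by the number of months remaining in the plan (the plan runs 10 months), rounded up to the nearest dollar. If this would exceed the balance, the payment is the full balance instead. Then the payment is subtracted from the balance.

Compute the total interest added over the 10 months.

Month 1: opening $8,636.98; interest $234.00 → $8,870.98; payment $888.00; balance $7,982.98
Month 2: opening $7,982.98; interest $216.00 → $8,198.98; payment $911.00; balance $7,287.98
Month 3: opening $7,287.98; interest $197.00 → $7,484.98; payment $936.00; balance $6,548.98
Month 4: opening $6,548.98; interest $177.00 → $6,725.98; payment $961.00; balance $5,764.98
Month 5: opening $5,764.98; interest $156.00 → $5,920.98; payment $987.00; balance $4,933.98
Month 6: opening $4,933.98; interest $134.00 → $5,067.98; payment $1,014.00; balance $4,053.98
Month 7: opening $4,053.98; interest $110.00 → $4,163.98; payment $1,041.00; balance $3,122.98
Month 8: opening $3,122.98; interest $85.00 → $3,207.98; payment $1,070.00; balance $2,137.98
Month 9: opening $2,137.98; interest $58.00 → $2,195.98; payment $1,098.00; balance $1,097.98
Month 10: opening $1,097.98; interest $30.00 → $1,127.98; payment $1,127.98; balance $0.00
Total interest: $234.00 + $216.00 + $197.00 + $177.00 + $156.00 + $134.00 + $110.00 + $85.00 + $58.00 + $30.00 = $1,397.00

$1,397.00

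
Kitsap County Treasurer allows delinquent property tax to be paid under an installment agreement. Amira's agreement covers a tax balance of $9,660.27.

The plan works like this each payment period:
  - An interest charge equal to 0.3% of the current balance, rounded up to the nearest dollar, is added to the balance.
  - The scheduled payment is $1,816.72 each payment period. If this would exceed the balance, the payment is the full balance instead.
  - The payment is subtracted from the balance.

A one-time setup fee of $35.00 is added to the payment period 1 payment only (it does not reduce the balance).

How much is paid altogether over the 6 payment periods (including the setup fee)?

$9,791.27

Payment period 1: $9,660.27 +$29.00 interest = $9,689.27; pay $1,816.72 (+ $35.00 fee) → $7,872.55
Payment period 2: $7,872.55 +$24.00 interest = $7,896.55; pay $1,816.72 → $6,079.83
Payment period 3: $6,079.83 +$19.00 interest = $6,098.83; pay $1,816.72 → $4,282.11
Payment period 4: $4,282.11 +$13.00 interest = $4,295.11; pay $1,816.72 → $2,478.39
Payment period 5: $2,478.39 +$8.00 interest = $2,486.39; pay $1,816.72 → $669.67
Payment period 6: $669.67 +$3.00 interest = $672.67; pay $672.67 → $0.00
Total paid: $9,791.27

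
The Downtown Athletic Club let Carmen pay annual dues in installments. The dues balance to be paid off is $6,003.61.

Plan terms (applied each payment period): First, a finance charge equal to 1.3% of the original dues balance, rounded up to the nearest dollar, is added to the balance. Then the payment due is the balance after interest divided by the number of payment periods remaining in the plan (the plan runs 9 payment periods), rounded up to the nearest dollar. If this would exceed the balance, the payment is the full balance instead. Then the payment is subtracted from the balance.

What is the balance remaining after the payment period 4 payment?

# | Opening | Interest | Payment | End bal
1 | $6,003.61 | $79.00 | $676.00 | $5,406.61
2 | $5,406.61 | $79.00 | $686.00 | $4,799.61
3 | $4,799.61 | $79.00 | $697.00 | $4,181.61
4 | $4,181.61 | $79.00 | $711.00 | $3,549.61

$3,549.61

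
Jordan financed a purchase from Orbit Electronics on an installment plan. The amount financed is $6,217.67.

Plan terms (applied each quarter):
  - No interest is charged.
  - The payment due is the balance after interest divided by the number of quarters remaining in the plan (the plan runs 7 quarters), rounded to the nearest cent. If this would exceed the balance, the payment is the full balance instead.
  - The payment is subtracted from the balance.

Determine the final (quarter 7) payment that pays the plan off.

Quarter 1: $6,217.67 − $888.24 → $5,329.43
Quarter 2: $5,329.43 − $888.24 → $4,441.19
Quarter 3: $4,441.19 − $888.24 → $3,552.95
Quarter 4: $3,552.95 − $888.24 → $2,664.71
Quarter 5: $2,664.71 − $888.24 → $1,776.47
Quarter 6: $1,776.47 − $888.24 → $888.23
Quarter 7: $888.23 − $888.23 → $0.00

$888.23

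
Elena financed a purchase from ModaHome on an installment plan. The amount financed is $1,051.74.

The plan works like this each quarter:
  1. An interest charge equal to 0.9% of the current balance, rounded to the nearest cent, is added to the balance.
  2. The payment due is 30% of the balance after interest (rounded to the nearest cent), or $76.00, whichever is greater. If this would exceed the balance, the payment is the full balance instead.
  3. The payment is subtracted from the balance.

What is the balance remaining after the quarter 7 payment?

$35.52

Quarter 1: opening $1,051.74; interest $9.47 → $1,061.21; payment $318.36; balance $742.85
Quarter 2: opening $742.85; interest $6.69 → $749.54; payment $224.86; balance $524.68
Quarter 3: opening $524.68; interest $4.72 → $529.40; payment $158.82; balance $370.58
Quarter 4: opening $370.58; interest $3.34 → $373.92; payment $112.18; balance $261.74
Quarter 5: opening $261.74; interest $2.36 → $264.10; payment $79.23; balance $184.87
Quarter 6: opening $184.87; interest $1.66 → $186.53; payment $76.00; balance $110.53
Quarter 7: opening $110.53; interest $0.99 → $111.52; payment $76.00; balance $35.52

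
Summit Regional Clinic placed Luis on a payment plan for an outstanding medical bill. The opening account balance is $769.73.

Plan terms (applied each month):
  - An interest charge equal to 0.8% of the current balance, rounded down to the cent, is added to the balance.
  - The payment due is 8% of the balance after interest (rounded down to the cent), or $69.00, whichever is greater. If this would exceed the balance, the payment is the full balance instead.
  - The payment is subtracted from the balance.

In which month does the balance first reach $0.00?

12

Month 1: opening $769.73; interest $6.15 → $775.88; payment $69.00; balance $706.88
Month 2: opening $706.88; interest $5.65 → $712.53; payment $69.00; balance $643.53
Month 3: opening $643.53; interest $5.14 → $648.67; payment $69.00; balance $579.67
Month 4: opening $579.67; interest $4.63 → $584.30; payment $69.00; balance $515.30
Month 5: opening $515.30; interest $4.12 → $519.42; payment $69.00; balance $450.42
Month 6: opening $450.42; interest $3.60 → $454.02; payment $69.00; balance $385.02
Month 7: opening $385.02; interest $3.08 → $388.10; payment $69.00; balance $319.10
Month 8: opening $319.10; interest $2.55 → $321.65; payment $69.00; balance $252.65
Month 9: opening $252.65; interest $2.02 → $254.67; payment $69.00; balance $185.67
Month 10: opening $185.67; interest $1.48 → $187.15; payment $69.00; balance $118.15
Month 11: opening $118.15; interest $0.94 → $119.09; payment $69.00; balance $50.09
Month 12: opening $50.09; interest $0.40 → $50.49; payment $50.49; balance $0.00
Balance reaches $0.00 in month 12.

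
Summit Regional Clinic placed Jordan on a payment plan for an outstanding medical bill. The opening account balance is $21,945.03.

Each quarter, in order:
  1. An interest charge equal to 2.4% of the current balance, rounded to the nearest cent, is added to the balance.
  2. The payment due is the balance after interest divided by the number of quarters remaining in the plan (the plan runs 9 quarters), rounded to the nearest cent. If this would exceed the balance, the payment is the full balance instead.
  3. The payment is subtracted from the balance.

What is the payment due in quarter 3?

$2,618.14

# | Opening | Interest | Payment | End bal
1 | $21,945.03 | $526.68 | $2,496.86 | $19,974.85
2 | $19,974.85 | $479.40 | $2,556.78 | $17,897.47
3 | $17,897.47 | $429.54 | $2,618.14 | $15,708.87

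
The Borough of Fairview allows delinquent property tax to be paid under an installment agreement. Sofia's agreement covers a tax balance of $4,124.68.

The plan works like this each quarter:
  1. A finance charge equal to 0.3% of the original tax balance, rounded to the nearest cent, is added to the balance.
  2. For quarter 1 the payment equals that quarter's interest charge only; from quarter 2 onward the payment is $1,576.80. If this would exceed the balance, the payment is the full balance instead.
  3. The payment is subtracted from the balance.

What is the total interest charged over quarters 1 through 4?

Quarter 1: opening $4,124.68; interest $12.37 → $4,137.05; payment $12.37; balance $4,124.68
Quarter 2: opening $4,124.68; interest $12.37 → $4,137.05; payment $1,576.80; balance $2,560.25
Quarter 3: opening $2,560.25; interest $12.37 → $2,572.62; payment $1,576.80; balance $995.82
Quarter 4: opening $995.82; interest $12.37 → $1,008.19; payment $1,008.19; balance $0.00
Total interest: $12.37 + $12.37 + $12.37 + $12.37 = $49.48

$49.48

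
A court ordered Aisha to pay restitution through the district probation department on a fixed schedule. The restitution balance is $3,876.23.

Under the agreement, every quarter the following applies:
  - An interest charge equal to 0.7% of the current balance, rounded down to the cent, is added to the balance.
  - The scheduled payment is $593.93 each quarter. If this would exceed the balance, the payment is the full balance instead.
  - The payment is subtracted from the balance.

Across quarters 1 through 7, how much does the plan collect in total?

$3,981.83

Quarter 1: $3,876.23 +$27.13 interest = $3,903.36; pay $593.93 → $3,309.43
Quarter 2: $3,309.43 +$23.16 interest = $3,332.59; pay $593.93 → $2,738.66
Quarter 3: $2,738.66 +$19.17 interest = $2,757.83; pay $593.93 → $2,163.90
Quarter 4: $2,163.90 +$15.14 interest = $2,179.04; pay $593.93 → $1,585.11
Quarter 5: $1,585.11 +$11.09 interest = $1,596.20; pay $593.93 → $1,002.27
Quarter 6: $1,002.27 +$7.01 interest = $1,009.28; pay $593.93 → $415.35
Quarter 7: $415.35 +$2.90 interest = $418.25; pay $418.25 → $0.00
Total paid: $3,981.83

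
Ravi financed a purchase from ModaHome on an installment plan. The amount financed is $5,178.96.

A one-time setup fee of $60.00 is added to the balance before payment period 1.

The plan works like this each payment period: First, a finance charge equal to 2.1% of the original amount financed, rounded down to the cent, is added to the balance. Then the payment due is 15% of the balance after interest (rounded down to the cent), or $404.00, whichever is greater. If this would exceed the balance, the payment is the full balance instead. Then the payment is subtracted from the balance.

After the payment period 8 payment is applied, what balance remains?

Payment period 1: opening $5,238.96; interest $108.75 → $5,347.71; payment $802.15; balance $4,545.56
Payment period 2: opening $4,545.56; interest $108.75 → $4,654.31; payment $698.14; balance $3,956.17
Payment period 3: opening $3,956.17; interest $108.75 → $4,064.92; payment $609.73; balance $3,455.19
Payment period 4: opening $3,455.19; interest $108.75 → $3,563.94; payment $534.59; balance $3,029.35
Payment period 5: opening $3,029.35; interest $108.75 → $3,138.10; payment $470.71; balance $2,667.39
Payment period 6: opening $2,667.39; interest $108.75 → $2,776.14; payment $416.42; balance $2,359.72
Payment period 7: opening $2,359.72; interest $108.75 → $2,468.47; payment $404.00; balance $2,064.47
Payment period 8: opening $2,064.47; interest $108.75 → $2,173.22; payment $404.00; balance $1,769.22

$1,769.22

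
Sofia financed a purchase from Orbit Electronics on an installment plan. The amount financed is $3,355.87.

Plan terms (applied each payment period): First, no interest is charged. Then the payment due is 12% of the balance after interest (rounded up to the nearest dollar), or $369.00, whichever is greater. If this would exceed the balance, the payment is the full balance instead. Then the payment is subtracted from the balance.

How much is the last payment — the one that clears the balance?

$0.87

Payment period 1: opening $3,355.87; payment $403.00; balance $2,952.87
Payment period 2: opening $2,952.87; payment $369.00; balance $2,583.87
Payment period 3: opening $2,583.87; payment $369.00; balance $2,214.87
Payment period 4: opening $2,214.87; payment $369.00; balance $1,845.87
Payment period 5: opening $1,845.87; payment $369.00; balance $1,476.87
Payment period 6: opening $1,476.87; payment $369.00; balance $1,107.87
Payment period 7: opening $1,107.87; payment $369.00; balance $738.87
Payment period 8: opening $738.87; payment $369.00; balance $369.87
Payment period 9: opening $369.87; payment $369.00; balance $0.87
Payment period 10: opening $0.87; payment $0.87; balance $0.00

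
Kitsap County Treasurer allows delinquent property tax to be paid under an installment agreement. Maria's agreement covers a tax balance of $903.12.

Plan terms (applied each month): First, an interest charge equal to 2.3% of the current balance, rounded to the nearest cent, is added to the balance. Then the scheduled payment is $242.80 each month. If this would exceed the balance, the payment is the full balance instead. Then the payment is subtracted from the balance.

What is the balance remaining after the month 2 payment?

Month 1: opening $903.12; interest $20.77 → $923.89; payment $242.80; balance $681.09
Month 2: opening $681.09; interest $15.67 → $696.76; payment $242.80; balance $453.96

$453.96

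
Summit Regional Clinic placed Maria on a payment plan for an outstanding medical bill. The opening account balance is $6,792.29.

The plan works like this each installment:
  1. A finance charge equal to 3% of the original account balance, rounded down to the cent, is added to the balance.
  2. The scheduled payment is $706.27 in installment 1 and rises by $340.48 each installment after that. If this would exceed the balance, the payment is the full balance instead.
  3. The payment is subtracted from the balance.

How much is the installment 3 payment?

Installment 1: $6,792.29 +$203.76 interest = $6,996.05; pay $706.27 → $6,289.78
Installment 2: $6,289.78 +$203.76 interest = $6,493.54; pay $1,046.75 → $5,446.79
Installment 3: $5,446.79 +$203.76 interest = $5,650.55; pay $1,387.23 → $4,263.32

$1,387.23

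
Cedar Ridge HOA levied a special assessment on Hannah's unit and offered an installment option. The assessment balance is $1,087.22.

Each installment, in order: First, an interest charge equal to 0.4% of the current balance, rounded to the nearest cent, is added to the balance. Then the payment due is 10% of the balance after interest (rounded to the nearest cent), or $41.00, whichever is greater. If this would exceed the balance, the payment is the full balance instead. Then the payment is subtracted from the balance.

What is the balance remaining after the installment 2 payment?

Installment 1: $1,087.22 +$4.35 interest = $1,091.57; pay $109.16 → $982.41
Installment 2: $982.41 +$3.93 interest = $986.34; pay $98.63 → $887.71

$887.71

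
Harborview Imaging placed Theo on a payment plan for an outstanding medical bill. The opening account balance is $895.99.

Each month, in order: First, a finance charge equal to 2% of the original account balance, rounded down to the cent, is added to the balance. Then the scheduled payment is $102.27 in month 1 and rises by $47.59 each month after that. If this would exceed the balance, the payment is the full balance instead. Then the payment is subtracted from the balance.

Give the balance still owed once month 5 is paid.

Month 1: opening $895.99; interest $17.91 → $913.90; payment $102.27; balance $811.63
Month 2: opening $811.63; interest $17.91 → $829.54; payment $149.86; balance $679.68
Month 3: opening $679.68; interest $17.91 → $697.59; payment $197.45; balance $500.14
Month 4: opening $500.14; interest $17.91 → $518.05; payment $245.04; balance $273.01
Month 5: opening $273.01; interest $17.91 → $290.92; payment $290.92; balance $0.00

$0.00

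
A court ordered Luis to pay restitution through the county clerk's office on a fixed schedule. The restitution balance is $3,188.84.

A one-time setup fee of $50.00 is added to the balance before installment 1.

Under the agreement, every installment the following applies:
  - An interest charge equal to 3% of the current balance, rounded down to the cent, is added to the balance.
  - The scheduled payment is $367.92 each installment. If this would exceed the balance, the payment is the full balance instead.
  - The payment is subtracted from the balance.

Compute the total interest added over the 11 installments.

$579.29

Installment 1: $3,238.84 +$97.16 interest = $3,336.00; pay $367.92 → $2,968.08
Installment 2: $2,968.08 +$89.04 interest = $3,057.12; pay $367.92 → $2,689.20
Installment 3: $2,689.20 +$80.67 interest = $2,769.87; pay $367.92 → $2,401.95
Installment 4: $2,401.95 +$72.05 interest = $2,474.00; pay $367.92 → $2,106.08
Installment 5: $2,106.08 +$63.18 interest = $2,169.26; pay $367.92 → $1,801.34
Installment 6: $1,801.34 +$54.04 interest = $1,855.38; pay $367.92 → $1,487.46
Installment 7: $1,487.46 +$44.62 interest = $1,532.08; pay $367.92 → $1,164.16
Installment 8: $1,164.16 +$34.92 interest = $1,199.08; pay $367.92 → $831.16
Installment 9: $831.16 +$24.93 interest = $856.09; pay $367.92 → $488.17
Installment 10: $488.17 +$14.64 interest = $502.81; pay $367.92 → $134.89
Installment 11: $134.89 +$4.04 interest = $138.93; pay $138.93 → $0.00
Total interest: $97.16 + $89.04 + $80.67 + $72.05 + $63.18 + $54.04 + $44.62 + $34.92 + $24.93 + $14.64 + $4.04 = $579.29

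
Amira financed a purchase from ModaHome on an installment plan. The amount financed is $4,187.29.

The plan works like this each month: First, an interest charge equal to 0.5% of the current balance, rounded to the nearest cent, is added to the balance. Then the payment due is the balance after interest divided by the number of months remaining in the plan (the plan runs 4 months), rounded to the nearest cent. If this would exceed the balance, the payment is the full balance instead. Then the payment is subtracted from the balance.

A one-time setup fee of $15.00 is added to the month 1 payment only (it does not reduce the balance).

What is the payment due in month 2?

Month 1: opening $4,187.29; interest $20.94 → $4,208.23; payment $1,052.06 (+ $15.00 fee); balance $3,156.17
Month 2: opening $3,156.17; interest $15.78 → $3,171.95; payment $1,057.32; balance $2,114.63

$1,057.32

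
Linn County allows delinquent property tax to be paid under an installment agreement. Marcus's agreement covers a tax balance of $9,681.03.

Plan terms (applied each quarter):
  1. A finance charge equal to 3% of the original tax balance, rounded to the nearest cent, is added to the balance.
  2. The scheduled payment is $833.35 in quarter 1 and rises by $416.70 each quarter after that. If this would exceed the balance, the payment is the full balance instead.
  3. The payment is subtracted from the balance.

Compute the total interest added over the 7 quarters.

$2,033.01

Quarter 1: $9,681.03 +$290.43 interest = $9,971.46; pay $833.35 → $9,138.11
Quarter 2: $9,138.11 +$290.43 interest = $9,428.54; pay $1,250.05 → $8,178.49
Quarter 3: $8,178.49 +$290.43 interest = $8,468.92; pay $1,666.75 → $6,802.17
Quarter 4: $6,802.17 +$290.43 interest = $7,092.60; pay $2,083.45 → $5,009.15
Quarter 5: $5,009.15 +$290.43 interest = $5,299.58; pay $2,500.15 → $2,799.43
Quarter 6: $2,799.43 +$290.43 interest = $3,089.86; pay $2,916.85 → $173.01
Quarter 7: $173.01 +$290.43 interest = $463.44; pay $463.44 → $0.00
Total interest: $290.43 + $290.43 + $290.43 + $290.43 + $290.43 + $290.43 + $290.43 = $2,033.01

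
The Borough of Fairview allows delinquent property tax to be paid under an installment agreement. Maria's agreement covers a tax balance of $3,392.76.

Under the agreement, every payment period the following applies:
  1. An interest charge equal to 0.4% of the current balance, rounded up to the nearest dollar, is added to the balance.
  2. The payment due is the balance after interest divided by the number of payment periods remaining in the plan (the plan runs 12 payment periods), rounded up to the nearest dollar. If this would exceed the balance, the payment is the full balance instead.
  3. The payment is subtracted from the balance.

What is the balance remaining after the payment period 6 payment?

# | Opening | Interest | Payment | End bal
1 | $3,392.76 | $14.00 | $284.00 | $3,122.76
2 | $3,122.76 | $13.00 | $286.00 | $2,849.76
3 | $2,849.76 | $12.00 | $287.00 | $2,574.76
4 | $2,574.76 | $11.00 | $288.00 | $2,297.76
5 | $2,297.76 | $10.00 | $289.00 | $2,018.76
6 | $2,018.76 | $9.00 | $290.00 | $1,737.76

$1,737.76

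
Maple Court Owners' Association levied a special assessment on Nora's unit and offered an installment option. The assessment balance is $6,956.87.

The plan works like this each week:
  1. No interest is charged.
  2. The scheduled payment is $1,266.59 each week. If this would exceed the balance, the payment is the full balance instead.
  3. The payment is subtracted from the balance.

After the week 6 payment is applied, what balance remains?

$0.00

Week 1: opening $6,956.87; payment $1,266.59; balance $5,690.28
Week 2: opening $5,690.28; payment $1,266.59; balance $4,423.69
Week 3: opening $4,423.69; payment $1,266.59; balance $3,157.10
Week 4: opening $3,157.10; payment $1,266.59; balance $1,890.51
Week 5: opening $1,890.51; payment $1,266.59; balance $623.92
Week 6: opening $623.92; payment $623.92; balance $0.00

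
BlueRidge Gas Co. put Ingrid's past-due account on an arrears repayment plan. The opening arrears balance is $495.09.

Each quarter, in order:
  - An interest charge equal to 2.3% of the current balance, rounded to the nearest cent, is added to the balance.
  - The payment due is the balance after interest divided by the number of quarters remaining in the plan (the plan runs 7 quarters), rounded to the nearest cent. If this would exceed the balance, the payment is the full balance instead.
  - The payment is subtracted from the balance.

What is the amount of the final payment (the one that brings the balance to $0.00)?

Quarter 1: $495.09 +$11.39 interest = $506.48; pay $72.35 → $434.13
Quarter 2: $434.13 +$9.98 interest = $444.11; pay $74.02 → $370.09
Quarter 3: $370.09 +$8.51 interest = $378.60; pay $75.72 → $302.88
Quarter 4: $302.88 +$6.97 interest = $309.85; pay $77.46 → $232.39
Quarter 5: $232.39 +$5.34 interest = $237.73; pay $79.24 → $158.49
Quarter 6: $158.49 +$3.65 interest = $162.14; pay $81.07 → $81.07
Quarter 7: $81.07 +$1.86 interest = $82.93; pay $82.93 → $0.00

$82.93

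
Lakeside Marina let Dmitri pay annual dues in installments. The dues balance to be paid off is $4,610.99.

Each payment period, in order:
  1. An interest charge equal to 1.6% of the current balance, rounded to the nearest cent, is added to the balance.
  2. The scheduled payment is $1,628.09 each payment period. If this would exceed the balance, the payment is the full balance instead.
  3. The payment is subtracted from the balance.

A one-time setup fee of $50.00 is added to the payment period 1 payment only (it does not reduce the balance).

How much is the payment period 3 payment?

$1,501.14

Payment period 1: opening $4,610.99; interest $73.78 → $4,684.77; payment $1,628.09 (+ $50.00 fee); balance $3,056.68
Payment period 2: opening $3,056.68; interest $48.91 → $3,105.59; payment $1,628.09; balance $1,477.50
Payment period 3: opening $1,477.50; interest $23.64 → $1,501.14; payment $1,501.14; balance $0.00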